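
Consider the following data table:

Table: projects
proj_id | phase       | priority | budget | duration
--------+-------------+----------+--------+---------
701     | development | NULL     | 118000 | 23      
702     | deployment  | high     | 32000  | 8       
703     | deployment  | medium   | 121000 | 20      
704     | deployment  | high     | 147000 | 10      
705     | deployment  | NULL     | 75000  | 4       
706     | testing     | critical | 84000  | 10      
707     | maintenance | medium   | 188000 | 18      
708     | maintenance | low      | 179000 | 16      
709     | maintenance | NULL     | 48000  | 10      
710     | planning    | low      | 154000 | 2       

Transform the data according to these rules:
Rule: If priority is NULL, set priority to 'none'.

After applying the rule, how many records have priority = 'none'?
3

Step 1: Count records where priority IS NULL
Step 2: Found 3 records with NULL priority
Step 3: These records will have priority set to 'none'
Step 4: Records already having priority = 'none': 0
Step 5: Answer: 3 + 0 = 3 records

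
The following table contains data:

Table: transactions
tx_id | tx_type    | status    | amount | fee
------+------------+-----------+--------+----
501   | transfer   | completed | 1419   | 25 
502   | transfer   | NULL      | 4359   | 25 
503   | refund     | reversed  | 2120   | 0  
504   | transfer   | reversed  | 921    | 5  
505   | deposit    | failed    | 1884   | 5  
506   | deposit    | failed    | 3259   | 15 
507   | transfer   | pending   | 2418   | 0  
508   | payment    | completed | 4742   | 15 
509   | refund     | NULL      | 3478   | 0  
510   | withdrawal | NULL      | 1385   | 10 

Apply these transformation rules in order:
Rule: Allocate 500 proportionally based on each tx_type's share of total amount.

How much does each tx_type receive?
deposit: 98.96, payment: 91.24, refund: 107.72, transfer: 175.43, withdrawal: 26.65

Step 1: Calculate total amount = 25985
Step 2: Calculate each tx_type's proportion:
  deposit: 5143/25985 = 19.79% → 98.96
  payment: 4742/25985 = 18.25% → 91.24
  refund: 5598/25985 = 21.54% → 107.72
  transfer: 9117/25985 = 35.09% → 175.43
  withdrawal: 1385/25985 = 5.33% → 26.65
Step 3: Verify: sum of allocations ≈ 500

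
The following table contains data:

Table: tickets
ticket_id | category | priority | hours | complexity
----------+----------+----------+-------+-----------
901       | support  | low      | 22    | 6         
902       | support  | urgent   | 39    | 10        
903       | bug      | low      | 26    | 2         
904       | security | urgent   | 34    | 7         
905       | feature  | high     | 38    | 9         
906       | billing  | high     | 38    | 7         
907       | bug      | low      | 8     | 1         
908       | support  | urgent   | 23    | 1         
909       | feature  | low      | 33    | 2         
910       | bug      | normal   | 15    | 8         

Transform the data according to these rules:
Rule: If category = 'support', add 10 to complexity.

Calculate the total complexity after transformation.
83

Step 1: Count records where category = 'support': 3
Step 2: Total bonus added: 3 × 10 = 30
Step 3: Original sum of complexity: 53
Step 4: Final sum = 53 + 30 = 83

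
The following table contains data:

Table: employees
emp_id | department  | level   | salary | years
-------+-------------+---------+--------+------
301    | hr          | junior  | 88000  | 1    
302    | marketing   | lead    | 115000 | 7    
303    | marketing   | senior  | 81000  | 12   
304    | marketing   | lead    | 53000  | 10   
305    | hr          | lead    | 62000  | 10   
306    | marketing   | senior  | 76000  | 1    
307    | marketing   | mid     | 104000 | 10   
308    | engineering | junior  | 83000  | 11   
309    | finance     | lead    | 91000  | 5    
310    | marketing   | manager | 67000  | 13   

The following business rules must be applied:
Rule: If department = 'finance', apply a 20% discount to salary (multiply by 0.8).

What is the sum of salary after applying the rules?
801800.0

Step 1: Records with department = 'finance' have total salary = 91000
Step 2: Apply multiplier: 91000 × 0.8 = 72800.0
Step 3: Other records total: 729000
Step 4: Final sum = 72800.0 + 729000 = 801800.0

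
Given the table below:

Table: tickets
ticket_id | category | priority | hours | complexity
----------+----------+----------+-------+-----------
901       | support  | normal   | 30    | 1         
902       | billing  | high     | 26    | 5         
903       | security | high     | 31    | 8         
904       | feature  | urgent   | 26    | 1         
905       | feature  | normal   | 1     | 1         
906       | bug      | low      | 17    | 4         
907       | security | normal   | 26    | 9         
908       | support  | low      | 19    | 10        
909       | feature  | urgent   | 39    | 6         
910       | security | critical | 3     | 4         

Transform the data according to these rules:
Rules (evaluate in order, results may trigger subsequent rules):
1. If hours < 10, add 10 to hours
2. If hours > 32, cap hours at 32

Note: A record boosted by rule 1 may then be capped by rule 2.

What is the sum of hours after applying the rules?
231

Step 1: Apply rule 1 to records with hours < 10
  - 2 records get bonus of 10
  - Of these, 0 records then exceed 32 and get capped
Step 2: Apply rule 2 to records with hours > 32
  - 1 records (original) are capped
Step 3: Calculate final sum = 231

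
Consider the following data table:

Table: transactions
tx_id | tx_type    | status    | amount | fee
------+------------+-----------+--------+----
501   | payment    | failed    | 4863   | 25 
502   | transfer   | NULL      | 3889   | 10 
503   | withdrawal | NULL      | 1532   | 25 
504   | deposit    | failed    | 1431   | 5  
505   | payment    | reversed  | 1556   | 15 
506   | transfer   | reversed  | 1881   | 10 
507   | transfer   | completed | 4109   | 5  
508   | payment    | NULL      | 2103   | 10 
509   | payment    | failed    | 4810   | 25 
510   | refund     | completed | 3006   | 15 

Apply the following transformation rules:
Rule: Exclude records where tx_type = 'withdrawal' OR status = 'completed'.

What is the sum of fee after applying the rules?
100

Step 1: Find records where tx_type = 'withdrawal' OR status = 'completed'
Step 2: 3 records match, summing to 45
Step 3: Original sum: 145
Step 4: Remaining sum = 145 - 45 = 100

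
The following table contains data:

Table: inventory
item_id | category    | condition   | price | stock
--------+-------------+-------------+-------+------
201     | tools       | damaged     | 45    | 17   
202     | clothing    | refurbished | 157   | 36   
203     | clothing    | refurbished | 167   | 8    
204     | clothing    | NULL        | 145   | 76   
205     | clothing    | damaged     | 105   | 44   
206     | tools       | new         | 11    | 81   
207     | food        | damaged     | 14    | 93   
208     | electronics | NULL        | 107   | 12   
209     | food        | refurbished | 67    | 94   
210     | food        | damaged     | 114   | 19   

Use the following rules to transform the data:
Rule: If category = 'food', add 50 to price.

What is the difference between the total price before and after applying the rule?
150

Step 1: Original sum of price = 932
Step 2: 3 records have category = 'food'
Step 3: Each affected record changes by 50
Step 4: Total change = 3 × 50 = 150
Step 5: New sum = 932 + 150 = 1082
Step 6: Difference = |1082 - 932| = 150
        (Sum increased by 150)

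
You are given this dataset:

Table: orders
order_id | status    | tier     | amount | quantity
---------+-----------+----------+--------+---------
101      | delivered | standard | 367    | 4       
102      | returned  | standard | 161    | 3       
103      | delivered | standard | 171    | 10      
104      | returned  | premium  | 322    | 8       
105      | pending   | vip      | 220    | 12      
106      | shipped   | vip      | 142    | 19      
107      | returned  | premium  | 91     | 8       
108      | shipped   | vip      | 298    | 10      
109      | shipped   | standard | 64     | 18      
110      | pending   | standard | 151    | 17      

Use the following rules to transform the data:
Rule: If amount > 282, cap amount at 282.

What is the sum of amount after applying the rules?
1846

Step 1: 3 records have amount > 282
Step 2: These records originally summed to 987
Step 3: After capping: 3 × 282 = 846
Step 4: Unaffected records sum: 1000
Step 5: Final sum = 846 + 1000 = 1846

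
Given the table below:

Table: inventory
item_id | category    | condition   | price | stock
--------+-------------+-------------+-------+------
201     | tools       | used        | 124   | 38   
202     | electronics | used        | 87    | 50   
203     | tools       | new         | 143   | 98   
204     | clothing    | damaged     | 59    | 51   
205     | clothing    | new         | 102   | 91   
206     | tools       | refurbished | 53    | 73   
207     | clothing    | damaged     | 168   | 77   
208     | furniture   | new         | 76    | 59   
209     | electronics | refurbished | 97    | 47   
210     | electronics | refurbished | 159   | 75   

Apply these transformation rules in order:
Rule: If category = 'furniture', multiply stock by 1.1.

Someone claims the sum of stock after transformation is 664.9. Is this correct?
Yes, the result is correct.

Step 1: Calculate the correct sum after transformation
Step 2: Apply multiplier 1.1 to records where category = 'furniture'
Step 3: Correct result = 664.9
Step 4: Claimed result = 664.9
Step 5: 664.9 = 664.9 ✓
Conclusion: The claimed result is correct.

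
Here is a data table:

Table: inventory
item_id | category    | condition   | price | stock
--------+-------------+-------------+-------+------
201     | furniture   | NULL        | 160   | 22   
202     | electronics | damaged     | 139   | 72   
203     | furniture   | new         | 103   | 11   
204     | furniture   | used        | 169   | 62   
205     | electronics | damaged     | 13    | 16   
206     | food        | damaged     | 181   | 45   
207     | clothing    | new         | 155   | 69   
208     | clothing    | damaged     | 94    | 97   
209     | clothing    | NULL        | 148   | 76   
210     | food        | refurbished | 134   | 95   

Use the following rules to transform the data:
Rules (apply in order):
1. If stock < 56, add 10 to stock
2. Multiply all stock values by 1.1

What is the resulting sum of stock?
665.5

Step 1: Apply Rule 1 - Add 10 to records with stock < 56
  - 4 records affected: 94 + (4 × 10) = 134
  - Unaffected records: 471
  - Sum after Rule 1: 605
Step 2: Apply Rule 2 - Multiply all by 1.1
  - 605 × 1.1 = 665.5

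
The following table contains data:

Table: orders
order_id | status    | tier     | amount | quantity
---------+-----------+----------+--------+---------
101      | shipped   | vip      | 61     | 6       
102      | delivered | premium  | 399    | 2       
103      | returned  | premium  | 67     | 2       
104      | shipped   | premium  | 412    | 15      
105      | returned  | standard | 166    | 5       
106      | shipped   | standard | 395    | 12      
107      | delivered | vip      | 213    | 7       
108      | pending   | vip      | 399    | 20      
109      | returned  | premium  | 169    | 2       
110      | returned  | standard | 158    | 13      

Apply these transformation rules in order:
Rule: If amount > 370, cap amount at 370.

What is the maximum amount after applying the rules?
370

Step 1: Original maximum amount = 412
Step 2: Apply cap at 370
Step 3: 4 records had amount > 370 and were capped
Step 4: Maximum after transformation = 370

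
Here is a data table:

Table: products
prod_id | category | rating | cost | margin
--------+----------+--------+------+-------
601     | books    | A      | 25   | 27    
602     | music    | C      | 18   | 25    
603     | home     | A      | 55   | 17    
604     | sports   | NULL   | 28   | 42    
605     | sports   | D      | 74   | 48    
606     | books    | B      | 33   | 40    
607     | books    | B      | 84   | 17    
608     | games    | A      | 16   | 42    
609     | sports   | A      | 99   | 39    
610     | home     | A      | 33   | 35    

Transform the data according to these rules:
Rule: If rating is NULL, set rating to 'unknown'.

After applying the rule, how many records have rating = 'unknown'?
1

Step 1: Count records where rating IS NULL
Step 2: Found 1 records with NULL rating
Step 3: These records will have rating set to 'unknown'
Step 4: Records already having rating = 'unknown': 0
Step 5: Answer: 1 + 0 = 1 records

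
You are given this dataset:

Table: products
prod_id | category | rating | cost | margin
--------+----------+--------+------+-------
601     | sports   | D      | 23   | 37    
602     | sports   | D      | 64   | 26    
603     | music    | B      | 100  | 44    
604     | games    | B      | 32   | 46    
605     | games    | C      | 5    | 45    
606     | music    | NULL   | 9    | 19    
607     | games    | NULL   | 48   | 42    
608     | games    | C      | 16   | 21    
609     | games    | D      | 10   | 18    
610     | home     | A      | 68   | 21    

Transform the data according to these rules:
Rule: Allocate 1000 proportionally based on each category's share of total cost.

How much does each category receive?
games: 296.0, home: 181.33, music: 290.67, sports: 232.0

Step 1: Calculate total cost = 375
Step 2: Calculate each category's proportion:
  games: 111/375 = 29.60% → 296.0
  home: 68/375 = 18.13% → 181.33
  music: 109/375 = 29.07% → 290.67
  sports: 87/375 = 23.20% → 232.0
Step 3: Verify: sum of allocations ≈ 1000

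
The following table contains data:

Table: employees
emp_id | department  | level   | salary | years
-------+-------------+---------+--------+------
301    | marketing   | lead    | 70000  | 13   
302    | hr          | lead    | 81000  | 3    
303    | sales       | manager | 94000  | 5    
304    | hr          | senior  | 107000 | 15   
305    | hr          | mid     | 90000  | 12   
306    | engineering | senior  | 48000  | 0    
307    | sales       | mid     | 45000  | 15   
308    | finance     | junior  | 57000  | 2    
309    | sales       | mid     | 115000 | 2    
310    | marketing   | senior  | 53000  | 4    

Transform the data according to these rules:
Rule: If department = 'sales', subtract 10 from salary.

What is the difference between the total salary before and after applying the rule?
30

Step 1: Original sum of salary = 760000
Step 2: 3 records have department = 'sales'
Step 3: Each affected record changes by -10
Step 4: Total change = 3 × -10 = -30
Step 5: New sum = 760000 + -30 = 759970
Step 6: Difference = |759970 - 760000| = 30
        (Sum decreased by 30)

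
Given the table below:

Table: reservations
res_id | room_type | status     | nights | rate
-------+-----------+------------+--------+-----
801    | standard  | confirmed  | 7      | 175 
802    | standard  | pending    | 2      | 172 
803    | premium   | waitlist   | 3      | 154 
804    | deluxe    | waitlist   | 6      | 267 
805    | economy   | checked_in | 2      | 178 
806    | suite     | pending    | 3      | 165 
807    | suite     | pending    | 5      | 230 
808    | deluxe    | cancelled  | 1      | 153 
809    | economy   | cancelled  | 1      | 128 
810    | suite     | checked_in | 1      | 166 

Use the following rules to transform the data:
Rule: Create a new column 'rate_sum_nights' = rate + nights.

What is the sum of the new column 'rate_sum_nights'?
1819

Step 1: For each record, compute rate + nights
Example calculations:
  175 + 7 = 182
  172 + 2 = 174
  154 + 3 = 157
  ...
Step 2: Sum all derived values
Step 3: Total = 1819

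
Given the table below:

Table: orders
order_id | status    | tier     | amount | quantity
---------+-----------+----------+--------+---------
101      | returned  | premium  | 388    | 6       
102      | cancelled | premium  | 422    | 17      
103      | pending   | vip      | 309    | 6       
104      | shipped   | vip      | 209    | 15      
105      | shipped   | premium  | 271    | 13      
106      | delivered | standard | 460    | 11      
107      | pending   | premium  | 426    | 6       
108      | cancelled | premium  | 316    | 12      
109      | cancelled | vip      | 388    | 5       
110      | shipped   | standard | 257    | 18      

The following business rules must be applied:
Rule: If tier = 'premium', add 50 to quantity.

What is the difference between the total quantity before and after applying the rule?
250

Step 1: Original sum of quantity = 109
Step 2: 5 records have tier = 'premium'
Step 3: Each affected record changes by 50
Step 4: Total change = 5 × 50 = 250
Step 5: New sum = 109 + 250 = 359
Step 6: Difference = |359 - 109| = 250
        (Sum increased by 250)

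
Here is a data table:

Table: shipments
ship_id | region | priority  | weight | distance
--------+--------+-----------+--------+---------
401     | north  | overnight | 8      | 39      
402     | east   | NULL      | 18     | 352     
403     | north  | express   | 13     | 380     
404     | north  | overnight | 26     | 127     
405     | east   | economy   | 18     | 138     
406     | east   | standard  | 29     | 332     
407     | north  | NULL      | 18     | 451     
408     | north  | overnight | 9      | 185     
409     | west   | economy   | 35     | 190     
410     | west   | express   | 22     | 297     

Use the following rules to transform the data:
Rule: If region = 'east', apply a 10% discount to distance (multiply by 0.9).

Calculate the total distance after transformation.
2408.8

Step 1: Records with region = 'east' have total distance = 822
Step 2: Apply multiplier: 822 × 0.9 = 739.8
Step 3: Other records total: 1669
Step 4: Final sum = 739.8 + 1669 = 2408.8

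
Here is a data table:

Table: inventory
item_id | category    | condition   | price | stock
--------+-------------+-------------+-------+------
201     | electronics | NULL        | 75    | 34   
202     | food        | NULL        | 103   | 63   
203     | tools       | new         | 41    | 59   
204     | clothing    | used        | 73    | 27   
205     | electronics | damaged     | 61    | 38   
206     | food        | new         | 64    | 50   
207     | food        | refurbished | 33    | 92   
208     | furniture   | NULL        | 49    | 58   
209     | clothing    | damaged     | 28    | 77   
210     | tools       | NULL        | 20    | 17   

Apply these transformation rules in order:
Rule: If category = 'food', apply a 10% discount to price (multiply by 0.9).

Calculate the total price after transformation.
527.0

Step 1: Records with category = 'food' have total price = 200
Step 2: Apply multiplier: 200 × 0.9 = 180.0
Step 3: Other records total: 347
Step 4: Final sum = 180.0 + 347 = 527.0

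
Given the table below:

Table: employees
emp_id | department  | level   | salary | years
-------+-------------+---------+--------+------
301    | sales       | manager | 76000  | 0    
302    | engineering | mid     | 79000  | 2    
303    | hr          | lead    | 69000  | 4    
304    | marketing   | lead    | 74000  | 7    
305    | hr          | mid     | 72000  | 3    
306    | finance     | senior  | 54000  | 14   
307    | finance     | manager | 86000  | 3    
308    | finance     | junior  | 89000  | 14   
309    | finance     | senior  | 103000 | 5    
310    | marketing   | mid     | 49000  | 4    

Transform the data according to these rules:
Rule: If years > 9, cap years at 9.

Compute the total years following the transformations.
46

Step 1: 2 records have years > 9
Step 2: These records originally summed to 28
Step 3: After capping: 2 × 9 = 18
Step 4: Unaffected records sum: 28
Step 5: Final sum = 18 + 28 = 46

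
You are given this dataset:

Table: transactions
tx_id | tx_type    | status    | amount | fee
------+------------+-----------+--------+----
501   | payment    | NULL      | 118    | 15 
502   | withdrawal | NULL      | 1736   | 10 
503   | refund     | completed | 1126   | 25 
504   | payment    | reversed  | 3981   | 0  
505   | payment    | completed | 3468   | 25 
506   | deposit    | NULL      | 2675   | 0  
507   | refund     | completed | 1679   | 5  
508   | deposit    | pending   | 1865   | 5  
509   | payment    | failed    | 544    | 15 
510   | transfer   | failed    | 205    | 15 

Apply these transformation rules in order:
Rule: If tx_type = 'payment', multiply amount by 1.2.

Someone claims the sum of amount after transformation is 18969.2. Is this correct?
No, the correct result is 19019.2.

Step 1: Calculate the correct sum after transformation
Step 2: Apply multiplier 1.2 to records where tx_type = 'payment'
Step 3: Correct result = 19019.2
Step 4: Claimed result = 18969.2
Step 5: 19019.2 ≠ 18969.2
Conclusion: The claimed result is incorrect. The correct answer is 19019.2.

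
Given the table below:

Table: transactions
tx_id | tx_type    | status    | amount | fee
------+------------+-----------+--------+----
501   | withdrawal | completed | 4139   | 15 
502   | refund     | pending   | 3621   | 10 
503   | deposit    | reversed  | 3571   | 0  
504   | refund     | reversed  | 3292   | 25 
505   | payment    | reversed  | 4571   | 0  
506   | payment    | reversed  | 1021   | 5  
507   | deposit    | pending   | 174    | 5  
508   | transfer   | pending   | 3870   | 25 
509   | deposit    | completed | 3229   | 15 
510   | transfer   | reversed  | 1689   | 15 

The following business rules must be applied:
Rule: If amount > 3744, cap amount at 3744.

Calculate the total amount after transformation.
27829

Step 1: 3 records have amount > 3744
Step 2: These records originally summed to 12580
Step 3: After capping: 3 × 3744 = 11232
Step 4: Unaffected records sum: 16597
Step 5: Final sum = 11232 + 16597 = 27829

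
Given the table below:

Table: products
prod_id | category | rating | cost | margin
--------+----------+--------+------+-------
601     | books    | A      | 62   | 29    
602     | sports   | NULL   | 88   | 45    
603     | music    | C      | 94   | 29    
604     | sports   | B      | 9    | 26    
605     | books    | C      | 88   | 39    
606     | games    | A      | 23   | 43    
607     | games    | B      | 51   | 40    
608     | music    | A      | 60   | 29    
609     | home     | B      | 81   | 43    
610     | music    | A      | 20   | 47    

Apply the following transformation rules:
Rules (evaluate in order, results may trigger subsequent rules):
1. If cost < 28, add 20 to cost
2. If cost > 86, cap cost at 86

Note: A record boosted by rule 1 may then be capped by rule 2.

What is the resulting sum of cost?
624

Step 1: Apply rule 1 to records with cost < 28
  - 3 records get bonus of 20
  - Of these, 0 records then exceed 86 and get capped
Step 2: Apply rule 2 to records with cost > 86
  - 3 records (original) are capped
Step 3: Calculate final sum = 624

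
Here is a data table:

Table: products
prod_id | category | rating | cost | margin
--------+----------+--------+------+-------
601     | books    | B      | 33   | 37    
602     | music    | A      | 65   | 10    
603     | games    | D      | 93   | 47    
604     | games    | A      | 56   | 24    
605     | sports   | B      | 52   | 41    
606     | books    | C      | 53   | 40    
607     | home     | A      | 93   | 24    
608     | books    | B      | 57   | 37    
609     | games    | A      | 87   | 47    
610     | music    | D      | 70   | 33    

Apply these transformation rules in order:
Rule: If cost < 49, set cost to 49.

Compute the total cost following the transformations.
675

Step 1: 1 records have cost < 49
Step 2: These records originally summed to 33
Step 3: After setting to minimum: 1 × 49 = 49
Step 4: Unaffected records sum: 626
Step 5: Final sum = 49 + 626 = 675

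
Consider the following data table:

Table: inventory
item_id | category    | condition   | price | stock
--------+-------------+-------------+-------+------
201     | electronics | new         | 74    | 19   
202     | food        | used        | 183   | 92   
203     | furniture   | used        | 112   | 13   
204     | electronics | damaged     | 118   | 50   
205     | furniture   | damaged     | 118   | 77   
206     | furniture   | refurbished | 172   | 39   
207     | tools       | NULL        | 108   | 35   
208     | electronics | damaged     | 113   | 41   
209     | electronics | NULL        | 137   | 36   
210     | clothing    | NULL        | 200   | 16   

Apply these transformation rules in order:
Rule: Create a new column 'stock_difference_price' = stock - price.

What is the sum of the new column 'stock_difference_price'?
-917

Step 1: For each record, compute stock - price
Example calculations:
  19 - 74 = -55
  92 - 183 = -91
  13 - 112 = -99
  ...
Step 2: Sum all derived values
Step 3: Total = -917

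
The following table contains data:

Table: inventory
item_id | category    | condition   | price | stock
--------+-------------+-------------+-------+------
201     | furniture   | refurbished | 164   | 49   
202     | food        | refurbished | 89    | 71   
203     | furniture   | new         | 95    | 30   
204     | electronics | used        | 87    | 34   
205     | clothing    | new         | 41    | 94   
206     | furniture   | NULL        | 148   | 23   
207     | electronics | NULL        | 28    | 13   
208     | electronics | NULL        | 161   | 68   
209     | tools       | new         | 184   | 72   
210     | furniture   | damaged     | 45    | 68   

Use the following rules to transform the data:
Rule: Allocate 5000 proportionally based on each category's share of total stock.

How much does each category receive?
clothing: 900.38, electronics: 1101.53, food: 680.08, furniture: 1628.35, tools: 689.66

Step 1: Calculate total stock = 522
Step 2: Calculate each category's proportion:
  clothing: 94/522 = 18.01% → 900.38
  electronics: 115/522 = 22.03% → 1101.53
  food: 71/522 = 13.60% → 680.08
  furniture: 170/522 = 32.57% → 1628.35
  tools: 72/522 = 13.79% → 689.66
Step 3: Verify: sum of allocations ≈ 5000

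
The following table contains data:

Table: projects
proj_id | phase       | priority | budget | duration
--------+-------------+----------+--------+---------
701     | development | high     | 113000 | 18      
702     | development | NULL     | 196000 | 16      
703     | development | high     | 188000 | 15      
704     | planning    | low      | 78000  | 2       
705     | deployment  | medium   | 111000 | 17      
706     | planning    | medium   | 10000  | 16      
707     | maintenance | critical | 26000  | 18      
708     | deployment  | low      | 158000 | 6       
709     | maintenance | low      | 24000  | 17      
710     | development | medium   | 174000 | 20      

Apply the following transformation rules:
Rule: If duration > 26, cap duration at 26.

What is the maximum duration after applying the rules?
20

Step 1: Original maximum duration = 20
Step 2: Check cap of 26 against maximum
Step 3: No records exceed the cap (max 20 <= cap 26), so no capping applies
Step 4: Maximum after transformation = 20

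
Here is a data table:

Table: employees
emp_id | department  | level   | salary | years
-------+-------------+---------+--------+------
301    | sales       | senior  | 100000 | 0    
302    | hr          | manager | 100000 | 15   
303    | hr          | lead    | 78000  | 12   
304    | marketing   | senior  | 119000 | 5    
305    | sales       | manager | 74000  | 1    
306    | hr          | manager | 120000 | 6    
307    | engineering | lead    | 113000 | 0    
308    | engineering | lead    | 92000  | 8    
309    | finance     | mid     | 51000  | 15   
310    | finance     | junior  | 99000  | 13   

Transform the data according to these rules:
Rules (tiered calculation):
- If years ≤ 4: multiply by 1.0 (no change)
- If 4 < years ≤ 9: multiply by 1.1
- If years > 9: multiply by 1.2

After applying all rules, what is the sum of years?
87.9

Step 1: Tier 1 (years ≤ 4): 3 records, sum = 1 × 1.0 = 1.0
Step 2: Tier 2 (4 < years ≤ 9): 3 records, sum = 19 × 1.1 = 20.9
Step 3: Tier 3 (years > 9): 4 records, sum = 55 × 1.2 = 66.0
Step 4: Final sum = 1.0 + 20.9 + 66.0 = 87.9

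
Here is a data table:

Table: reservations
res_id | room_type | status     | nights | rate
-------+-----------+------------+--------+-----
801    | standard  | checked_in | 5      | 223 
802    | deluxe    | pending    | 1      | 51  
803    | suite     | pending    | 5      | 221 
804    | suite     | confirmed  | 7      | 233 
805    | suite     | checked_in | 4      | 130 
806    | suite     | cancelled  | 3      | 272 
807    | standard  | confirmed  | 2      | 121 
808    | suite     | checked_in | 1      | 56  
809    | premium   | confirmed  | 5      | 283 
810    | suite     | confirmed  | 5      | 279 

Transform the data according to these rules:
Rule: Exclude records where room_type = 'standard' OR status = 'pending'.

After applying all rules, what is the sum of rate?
1253

Step 1: Find records where room_type = 'standard' OR status = 'pending'
Step 2: 4 records match, summing to 616
Step 3: Original sum: 1869
Step 4: Remaining sum = 1869 - 616 = 1253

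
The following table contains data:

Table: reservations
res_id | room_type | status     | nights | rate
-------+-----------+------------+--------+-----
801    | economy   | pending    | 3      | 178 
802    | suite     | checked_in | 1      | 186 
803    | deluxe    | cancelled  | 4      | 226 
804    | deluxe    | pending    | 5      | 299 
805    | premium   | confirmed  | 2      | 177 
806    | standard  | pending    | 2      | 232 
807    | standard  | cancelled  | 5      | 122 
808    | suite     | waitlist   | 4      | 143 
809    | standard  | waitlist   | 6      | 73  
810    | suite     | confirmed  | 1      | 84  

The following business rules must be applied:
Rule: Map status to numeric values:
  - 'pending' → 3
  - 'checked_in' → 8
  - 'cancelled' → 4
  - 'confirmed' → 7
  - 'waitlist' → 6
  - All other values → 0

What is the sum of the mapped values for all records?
51

Step 1: Apply mapping to each record
Step 2: Count by status:
  'pending': 3 records × 3 = 9
  'checked_in': 1 records × 8 = 8
  'cancelled': 2 records × 4 = 8
  'confirmed': 2 records × 7 = 14
  'waitlist': 2 records × 6 = 12
Step 3: Sum all mapped values = 51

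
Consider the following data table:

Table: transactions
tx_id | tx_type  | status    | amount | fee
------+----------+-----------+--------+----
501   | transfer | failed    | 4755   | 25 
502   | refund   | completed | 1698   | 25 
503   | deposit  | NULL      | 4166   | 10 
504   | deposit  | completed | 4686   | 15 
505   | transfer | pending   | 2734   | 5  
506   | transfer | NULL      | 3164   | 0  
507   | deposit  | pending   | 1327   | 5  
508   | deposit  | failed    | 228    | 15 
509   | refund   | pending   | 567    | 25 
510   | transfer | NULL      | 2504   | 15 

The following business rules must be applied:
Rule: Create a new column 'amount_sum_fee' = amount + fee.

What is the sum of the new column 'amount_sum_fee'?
25969

Step 1: For each record, compute amount + fee
Example calculations:
  4755 + 25 = 4780
  1698 + 25 = 1723
  4166 + 10 = 4176
  ...
Step 2: Sum all derived values
Step 3: Total = 25969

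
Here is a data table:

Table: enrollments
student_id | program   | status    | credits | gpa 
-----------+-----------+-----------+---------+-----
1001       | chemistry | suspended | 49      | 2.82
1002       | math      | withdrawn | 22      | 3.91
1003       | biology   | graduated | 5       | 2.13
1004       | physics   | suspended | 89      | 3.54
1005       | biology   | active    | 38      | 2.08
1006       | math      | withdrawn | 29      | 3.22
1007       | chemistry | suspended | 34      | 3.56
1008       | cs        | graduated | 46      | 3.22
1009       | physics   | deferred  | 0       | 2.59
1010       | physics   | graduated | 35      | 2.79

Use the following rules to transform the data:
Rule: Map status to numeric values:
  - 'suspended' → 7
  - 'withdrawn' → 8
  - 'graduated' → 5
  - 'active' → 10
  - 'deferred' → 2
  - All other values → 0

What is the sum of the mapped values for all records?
64

Step 1: Apply mapping to each record
Step 2: Count by status:
  'suspended': 3 records × 7 = 21
  'withdrawn': 2 records × 8 = 16
  'graduated': 3 records × 5 = 15
  'active': 1 records × 10 = 10
  'deferred': 1 records × 2 = 2
Step 3: Sum all mapped values = 64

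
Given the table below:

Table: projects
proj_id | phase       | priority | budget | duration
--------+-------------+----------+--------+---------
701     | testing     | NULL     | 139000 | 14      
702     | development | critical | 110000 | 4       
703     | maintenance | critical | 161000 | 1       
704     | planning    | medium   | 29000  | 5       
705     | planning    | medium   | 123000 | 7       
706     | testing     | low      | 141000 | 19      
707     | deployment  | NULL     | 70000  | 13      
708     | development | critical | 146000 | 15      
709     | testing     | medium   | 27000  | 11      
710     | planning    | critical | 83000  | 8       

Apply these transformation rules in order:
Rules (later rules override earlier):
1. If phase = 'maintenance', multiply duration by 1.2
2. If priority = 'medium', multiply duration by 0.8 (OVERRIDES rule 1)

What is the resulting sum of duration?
92.6

Step 1: Rule 2 takes priority for records with priority = 'medium'
  - 3 records: 23 × 0.8 = 18.4
Step 2: Rule 1 applies to remaining records with phase = 'maintenance'
  - 1 records: 1 × 1.2 = 1.2
Step 3: Other records unchanged: 73
Step 4: Final sum = 18.4 + 1.2 + 73 = 92.6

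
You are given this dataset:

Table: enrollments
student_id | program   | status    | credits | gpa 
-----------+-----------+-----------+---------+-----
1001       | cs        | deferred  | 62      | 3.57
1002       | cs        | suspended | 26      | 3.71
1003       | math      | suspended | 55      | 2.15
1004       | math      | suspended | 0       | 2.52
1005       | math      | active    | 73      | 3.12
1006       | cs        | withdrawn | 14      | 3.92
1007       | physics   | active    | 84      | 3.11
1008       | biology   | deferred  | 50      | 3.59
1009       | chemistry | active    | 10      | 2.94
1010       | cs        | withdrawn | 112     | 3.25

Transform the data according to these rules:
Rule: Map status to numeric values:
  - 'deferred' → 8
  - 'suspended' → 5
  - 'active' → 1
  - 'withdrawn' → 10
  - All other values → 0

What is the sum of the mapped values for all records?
54

Step 1: Apply mapping to each record
Step 2: Count by status:
  'deferred': 2 records × 8 = 16
  'suspended': 3 records × 5 = 15
  'active': 3 records × 1 = 3
  'withdrawn': 2 records × 10 = 20
Step 3: Sum all mapped values = 54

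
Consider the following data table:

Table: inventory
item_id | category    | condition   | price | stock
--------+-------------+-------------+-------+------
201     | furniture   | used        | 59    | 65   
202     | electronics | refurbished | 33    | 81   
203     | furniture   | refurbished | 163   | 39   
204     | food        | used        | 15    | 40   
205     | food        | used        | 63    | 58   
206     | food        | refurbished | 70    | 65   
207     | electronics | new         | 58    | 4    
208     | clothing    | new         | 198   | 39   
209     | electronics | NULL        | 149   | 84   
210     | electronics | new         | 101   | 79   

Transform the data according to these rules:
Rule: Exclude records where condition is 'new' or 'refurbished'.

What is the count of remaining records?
4

Step 1: Count records to exclude
  - 3 (new) + 3 (refurbished) = 6 records
Step 2: Total records: 10
Step 3: Remaining = 10 - 6 = 4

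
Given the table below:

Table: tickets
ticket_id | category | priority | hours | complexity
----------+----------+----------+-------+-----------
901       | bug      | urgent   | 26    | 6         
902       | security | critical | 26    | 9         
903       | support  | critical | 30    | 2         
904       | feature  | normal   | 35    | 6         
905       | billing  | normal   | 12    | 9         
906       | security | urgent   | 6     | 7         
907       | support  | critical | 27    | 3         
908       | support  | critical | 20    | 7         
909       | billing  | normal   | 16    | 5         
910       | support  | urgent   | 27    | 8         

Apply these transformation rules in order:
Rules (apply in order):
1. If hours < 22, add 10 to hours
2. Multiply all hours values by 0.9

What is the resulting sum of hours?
238.5

Step 1: Apply Rule 1 - Add 10 to records with hours < 22
  - 4 records affected: 54 + (4 × 10) = 94
  - Unaffected records: 171
  - Sum after Rule 1: 265
Step 2: Apply Rule 2 - Multiply all by 0.9
  - 265 × 0.9 = 238.5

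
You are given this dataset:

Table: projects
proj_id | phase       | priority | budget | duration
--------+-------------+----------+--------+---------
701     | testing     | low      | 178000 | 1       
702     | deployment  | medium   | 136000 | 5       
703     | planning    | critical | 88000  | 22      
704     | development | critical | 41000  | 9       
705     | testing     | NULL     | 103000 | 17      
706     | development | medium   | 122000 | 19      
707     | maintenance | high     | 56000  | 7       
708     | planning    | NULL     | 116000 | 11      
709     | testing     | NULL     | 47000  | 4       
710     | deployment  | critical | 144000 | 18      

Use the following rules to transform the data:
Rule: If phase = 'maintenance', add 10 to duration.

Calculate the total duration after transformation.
123

Step 1: Count records where phase = 'maintenance': 1
Step 2: Total bonus added: 1 × 10 = 10
Step 3: Original sum of duration: 113
Step 4: Final sum = 113 + 10 = 123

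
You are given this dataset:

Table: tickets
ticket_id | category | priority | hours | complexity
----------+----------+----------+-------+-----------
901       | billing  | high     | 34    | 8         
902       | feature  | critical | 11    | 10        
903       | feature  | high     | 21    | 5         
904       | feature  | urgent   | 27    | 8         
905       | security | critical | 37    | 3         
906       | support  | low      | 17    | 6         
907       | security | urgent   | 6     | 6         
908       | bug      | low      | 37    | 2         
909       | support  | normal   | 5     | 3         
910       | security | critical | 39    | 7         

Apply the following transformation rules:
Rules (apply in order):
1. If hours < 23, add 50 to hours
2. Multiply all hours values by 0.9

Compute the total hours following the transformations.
435.6

Step 1: Apply Rule 1 - Add 50 to records with hours < 23
  - 5 records affected: 60 + (5 × 50) = 310
  - Unaffected records: 174
  - Sum after Rule 1: 484
Step 2: Apply Rule 2 - Multiply all by 0.9
  - 484 × 0.9 = 435.6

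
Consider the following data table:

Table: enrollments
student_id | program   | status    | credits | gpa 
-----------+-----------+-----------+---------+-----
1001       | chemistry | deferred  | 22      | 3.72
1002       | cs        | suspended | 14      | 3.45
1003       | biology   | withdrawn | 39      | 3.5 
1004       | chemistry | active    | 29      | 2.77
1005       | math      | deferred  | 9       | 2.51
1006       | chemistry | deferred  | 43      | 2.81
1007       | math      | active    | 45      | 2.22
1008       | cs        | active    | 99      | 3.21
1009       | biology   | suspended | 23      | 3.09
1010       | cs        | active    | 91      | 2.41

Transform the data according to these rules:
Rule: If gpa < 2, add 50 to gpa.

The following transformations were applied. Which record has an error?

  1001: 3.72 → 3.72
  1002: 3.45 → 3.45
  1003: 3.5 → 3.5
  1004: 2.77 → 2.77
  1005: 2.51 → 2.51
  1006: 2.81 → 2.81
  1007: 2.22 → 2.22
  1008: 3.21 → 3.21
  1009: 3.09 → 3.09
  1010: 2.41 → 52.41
Record 1010 has an error. The correct transformed value should be 2.41, not 52.41.

Step 1: Check each record against the rule
Step 2: Record 1010 has gpa = 2.41
Step 3: Since 2.41 >= 2, the bonus should not have been applied
Step 4: Correct value = 2.41, but claimed value = 52.41
Conclusion: Record 1010 has the error.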